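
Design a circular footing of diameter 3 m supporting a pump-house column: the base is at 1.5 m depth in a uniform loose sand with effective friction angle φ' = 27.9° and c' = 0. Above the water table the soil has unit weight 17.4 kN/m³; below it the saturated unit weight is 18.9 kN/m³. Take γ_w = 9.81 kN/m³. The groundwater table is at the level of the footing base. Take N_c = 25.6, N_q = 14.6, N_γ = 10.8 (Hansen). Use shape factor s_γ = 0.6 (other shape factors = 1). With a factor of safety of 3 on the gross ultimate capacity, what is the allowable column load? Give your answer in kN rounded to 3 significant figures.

q = γ·D_f = 17.4 × 1.5 = 26.1 kPa.
For the ½γBN_γ term take γ' = 18.9 − 9.81 = 9.09 kN/m³ (soil below base is submerged).
q·N_q = 26.1 × 14.6 = 381.06 kPa
0.5·γ·B·N_γ·s_γ = 0.5 × 9.09 × 3 × 10.8 × 0.6 = 88.355 kPa
q_ult = 381.06 + 88.355 = 469.41 kPa.
Gross allowable pressure q_all = 469.41 / 3 = 156.47 kPa.
Footing area = 7.0686 m², so allowable column load = 156.47 × 7.0686 = 1106 kN.

P_all ≈ 1110 kN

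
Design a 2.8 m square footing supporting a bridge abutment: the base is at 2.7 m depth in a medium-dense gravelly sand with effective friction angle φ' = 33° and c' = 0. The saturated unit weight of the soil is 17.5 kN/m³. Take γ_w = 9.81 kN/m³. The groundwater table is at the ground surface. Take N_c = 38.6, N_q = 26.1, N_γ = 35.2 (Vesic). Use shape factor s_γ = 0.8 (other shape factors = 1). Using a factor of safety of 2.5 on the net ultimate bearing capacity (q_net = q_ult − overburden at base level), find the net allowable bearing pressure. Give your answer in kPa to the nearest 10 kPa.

q_all(net) ≈ 330 kPa

With the water table at the surface the whole profile is submerged: γ' = 17.5 − 9.81 = 7.69 kN/m³, so q = γ'·D_f = 20.763 kPa; the same γ' applies in the ½γBN_γ term.
q_ult = q·N_q + 0.5·γ·B·N_γ·s_γ
     = 20.763 × 26.1 + 0.5 × 7.69 × 2.8 × 35.2 × 0.8
     = 541.91 + 303.17 = 845.08 kPa.
q_net = 845.08 − 20.763 = 824.32 kPa.
q_all(net) = 824.32 / 2.5 = 329.73 kPa.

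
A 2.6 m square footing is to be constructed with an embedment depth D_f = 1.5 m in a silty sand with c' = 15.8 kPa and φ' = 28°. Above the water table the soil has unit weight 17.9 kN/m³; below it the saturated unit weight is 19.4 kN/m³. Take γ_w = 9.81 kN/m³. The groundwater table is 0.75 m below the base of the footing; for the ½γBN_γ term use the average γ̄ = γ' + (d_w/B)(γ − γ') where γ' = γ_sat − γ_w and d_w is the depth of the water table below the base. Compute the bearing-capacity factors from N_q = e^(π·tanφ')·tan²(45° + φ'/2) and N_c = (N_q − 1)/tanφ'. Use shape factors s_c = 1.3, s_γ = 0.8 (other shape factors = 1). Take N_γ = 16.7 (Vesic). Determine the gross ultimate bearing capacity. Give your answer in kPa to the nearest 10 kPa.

tan28° = 0.5317, so N_q = e^(π×0.5317)·tan²(59°) = 5.314 × 2.77 = 14.72.
N_c = (14.72 − 1)/tan28° = 25.8.
Overburden at base level: q = 17.9 × 1.5 = 26.85 kPa.
The water table is 0.75 m below the base (< B = 2.6 m), so the ½γBN_γ term uses γ̄ = γ' + (d_w/B)(γ − γ') = 9.59 + (0.75/2.6)(17.9 − 9.59) = 11.987 kN/m³.
Cohesion term c·N_c·s_c = 15.8 × 25.803 × 1.3 = 530 kPa; surcharge term q·N_q = 26.85 × 14.72 = 395.23 kPa; self-weight term 0.5·γ·B·N_γ·s_γ = 0.5 × 11.987 × 2.6 × 16.7 × 0.8 = 208.19 kPa.
q_ult = 530 + 395.23 + 208.19 = 1133.4 kPa.

q_ult ≈ 1130 kPa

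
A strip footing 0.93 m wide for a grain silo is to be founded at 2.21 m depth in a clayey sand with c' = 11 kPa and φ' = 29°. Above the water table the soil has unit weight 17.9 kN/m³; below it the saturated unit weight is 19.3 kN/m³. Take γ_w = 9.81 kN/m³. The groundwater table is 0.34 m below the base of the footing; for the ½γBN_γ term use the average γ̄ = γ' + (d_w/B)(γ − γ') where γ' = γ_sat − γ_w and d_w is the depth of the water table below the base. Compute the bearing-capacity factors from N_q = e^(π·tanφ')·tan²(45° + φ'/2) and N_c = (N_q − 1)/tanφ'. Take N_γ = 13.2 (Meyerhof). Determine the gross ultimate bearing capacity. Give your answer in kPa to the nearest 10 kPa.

q_ult ≈ 1030 kPa

tan29° = 0.5543, so N_q = e^(π×0.5543)·tan²(59.5°) = 5.705 × 2.882 = 16.44.
N_c = (16.44 − 1)/tan29° = 27.86.
Effective surcharge at the founding depth q = γ·D_f = 17.9 × 2.21 = 39.559 kPa.
With d_w = 0.34 m < B, γ̄ = 9.49 + (0.34/0.93) × (17.9 − 9.49) = 12.565 kN/m³.
q_ult = c·N_c + q·N_q + 0.5·γ·B·N_γ
     = 11 × 27.86 + 39.559 × 16.443 + 0.5 × 12.565 × 0.93 × 13.2
     = 306.47 + 650.48 + 77.122 = 1034.1 kPa.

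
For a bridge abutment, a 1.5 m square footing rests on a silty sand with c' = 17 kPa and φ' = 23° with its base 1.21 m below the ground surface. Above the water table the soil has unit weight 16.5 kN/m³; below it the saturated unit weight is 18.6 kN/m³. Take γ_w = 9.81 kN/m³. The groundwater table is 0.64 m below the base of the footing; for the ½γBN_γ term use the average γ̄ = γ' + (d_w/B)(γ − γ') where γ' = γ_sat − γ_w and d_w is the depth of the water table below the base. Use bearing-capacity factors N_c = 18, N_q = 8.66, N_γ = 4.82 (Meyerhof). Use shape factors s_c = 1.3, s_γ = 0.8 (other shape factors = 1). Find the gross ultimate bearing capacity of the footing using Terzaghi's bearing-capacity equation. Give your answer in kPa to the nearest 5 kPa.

Effective surcharge at the founding depth q = γ·D_f = 16.5 × 1.21 = 19.965 kPa.
With d_w = 0.64 m < B, γ̄ = 8.79 + (0.64/1.5) × (16.5 − 8.79) = 12.08 kN/m³.
q_ult = c·N_c·s_c + q·N_q + 0.5·γ·B·N_γ·s_γ
     = 17 × 18 × 1.3 + 19.965 × 8.66 + 0.5 × 12.08 × 1.5 × 4.82 × 0.8
     = 397.8 + 172.9 + 34.934 = 605.63 kPa.

q_ult ≈ 605 kPa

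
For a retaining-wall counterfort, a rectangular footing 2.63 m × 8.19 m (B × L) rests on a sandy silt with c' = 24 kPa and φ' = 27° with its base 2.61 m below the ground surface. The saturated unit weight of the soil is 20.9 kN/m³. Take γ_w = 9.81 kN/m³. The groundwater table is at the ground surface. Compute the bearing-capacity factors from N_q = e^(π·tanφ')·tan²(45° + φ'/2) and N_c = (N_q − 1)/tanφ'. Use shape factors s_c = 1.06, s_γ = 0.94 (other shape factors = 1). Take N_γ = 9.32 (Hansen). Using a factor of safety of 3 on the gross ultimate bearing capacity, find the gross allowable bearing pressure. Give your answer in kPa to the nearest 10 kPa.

q_all ≈ 370 kPa

N_q = e^(π·tan27°)·tan²(58.5°) = 13.2; N_c = (N_q − 1)/tanφ' = 23.94.
With the water table at the surface the whole profile is submerged: γ' = 20.9 − 9.81 = 11.09 kN/m³, so q = γ'·D_f = 28.945 kPa; the same γ' applies in the ½γBN_γ term.
q_ult = c·N_c·s_c + q·N_q + 0.5·γ·B·N_γ·s_γ
     = 24 × 23.942 × 1.06 + 28.945 × 13.199 + 0.5 × 11.09 × 2.63 × 9.32 × 0.94
     = 609.09 + 382.05 + 127.76 = 1118.9 kPa.
q_all = 1118.9 / 3 = 372.97 kPa.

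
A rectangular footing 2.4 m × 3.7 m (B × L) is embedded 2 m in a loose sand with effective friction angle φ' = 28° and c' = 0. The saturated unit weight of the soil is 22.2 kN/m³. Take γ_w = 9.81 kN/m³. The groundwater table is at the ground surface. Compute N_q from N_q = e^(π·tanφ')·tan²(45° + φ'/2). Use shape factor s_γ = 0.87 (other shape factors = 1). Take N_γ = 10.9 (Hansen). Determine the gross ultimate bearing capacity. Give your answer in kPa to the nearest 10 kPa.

tan28° = 0.5317, so N_q = e^(π×0.5317)·tan²(59°) = 5.314 × 2.77 = 14.72.
γ' = 22.2 − 9.81 = 12.39 kN/m³ (submerged throughout). q = 12.39 × 2 = 24.78 kPa; the same γ' applies in the ½γBN_γ term.
q·N_q = 24.78 × 14.72 = 364.76 kPa
0.5·γ·B·N_γ·s_γ = 0.5 × 12.39 × 2.4 × 10.9 × 0.87 = 140.99 kPa
q_ult = 364.76 + 140.99 = 505.75 kPa.

q_ult ≈ 510 kPa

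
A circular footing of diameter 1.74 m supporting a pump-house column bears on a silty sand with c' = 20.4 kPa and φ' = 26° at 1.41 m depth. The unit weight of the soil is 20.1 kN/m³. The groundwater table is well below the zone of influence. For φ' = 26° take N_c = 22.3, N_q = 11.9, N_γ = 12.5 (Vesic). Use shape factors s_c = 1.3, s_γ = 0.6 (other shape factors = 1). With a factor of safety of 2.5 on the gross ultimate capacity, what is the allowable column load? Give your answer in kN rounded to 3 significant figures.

P_all ≈ 1010 kN

Effective surcharge at the founding depth q = γ·D_f = 20.1 × 1.41 = 28.341 kPa.
q_ult = c·N_c·s_c + q·N_q + 0.5·γ·B·N_γ·s_γ
     = 20.4 × 22.3 × 1.3 + 28.341 × 11.9 + 0.5 × 20.1 × 1.74 × 12.5 × 0.6
     = 591.4 + 337.26 + 131.15 = 1059.8 kPa.
Gross allowable pressure q_all = 1059.8 / 2.5 = 423.92 kPa.
Footing area = 2.3779 m², so allowable column load = 423.92 × 2.3779 = 1008 kN.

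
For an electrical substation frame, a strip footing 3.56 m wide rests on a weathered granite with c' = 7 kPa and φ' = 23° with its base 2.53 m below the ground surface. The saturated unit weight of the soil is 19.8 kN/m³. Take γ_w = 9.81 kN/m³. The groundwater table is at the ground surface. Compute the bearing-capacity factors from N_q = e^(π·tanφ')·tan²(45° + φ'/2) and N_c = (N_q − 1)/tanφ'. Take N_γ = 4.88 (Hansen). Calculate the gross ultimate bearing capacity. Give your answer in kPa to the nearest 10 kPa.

q_ult ≈ 430 kPa

tan23° = 0.4245, so N_q = e^(π×0.4245)·tan²(56.5°) = 3.794 × 2.283 = 8.66.
N_c = (8.66 − 1)/tan23° = 18.05.
Water table at ground surface, so effective unit weight γ' = 19.8 − 9.81 = 9.99 kN/m³ is used throughout; overburden q = 9.99 × 2.53 = 25.275 kPa; the same γ' applies in the ½γBN_γ term.
Cohesion term c·N_c = 7 × 18.049 = 126.34 kPa; surcharge term q·N_q = 25.275 × 8.6612 = 218.91 kPa; self-weight term 0.5·γ·B·N_γ = 0.5 × 9.99 × 3.56 × 4.88 = 86.777 kPa.
q_ult = 126.34 + 218.91 + 86.777 = 432.03 kPa.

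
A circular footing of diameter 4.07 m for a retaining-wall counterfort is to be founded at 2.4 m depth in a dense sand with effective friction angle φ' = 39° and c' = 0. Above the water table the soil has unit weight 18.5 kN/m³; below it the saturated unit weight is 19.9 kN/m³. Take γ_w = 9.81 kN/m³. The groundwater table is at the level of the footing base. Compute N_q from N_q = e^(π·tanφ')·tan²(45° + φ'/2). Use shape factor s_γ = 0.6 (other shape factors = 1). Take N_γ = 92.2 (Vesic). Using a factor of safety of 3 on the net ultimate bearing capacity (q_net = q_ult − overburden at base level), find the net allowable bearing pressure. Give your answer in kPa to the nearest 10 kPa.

q_all(net) ≈ 1190 kPa

N_q = e^(π·tan39°)·tan²(64.5°) = 55.96.
Overburden at base level: q = 18.5 × 2.4 = 44.4 kPa.
Below the base the soil is submerged, so the ½γBN_γ term uses γ' = 19.9 − 9.81 = 10.09 kN/m³.
Surcharge term q·N_q = 44.4 × 55.957 = 2484.5 kPa; self-weight term 0.5·γ·B·N_γ·s_γ = 0.5 × 10.09 × 4.07 × 92.2 × 0.6 = 1135.9 kPa.
q_ult = 2484.5 + 1135.9 = 3620.4 kPa.
q_net = 3620.4 − 44.4 = 3576 kPa.
q_all(net) = 3576 / 3 = 1192 kPa.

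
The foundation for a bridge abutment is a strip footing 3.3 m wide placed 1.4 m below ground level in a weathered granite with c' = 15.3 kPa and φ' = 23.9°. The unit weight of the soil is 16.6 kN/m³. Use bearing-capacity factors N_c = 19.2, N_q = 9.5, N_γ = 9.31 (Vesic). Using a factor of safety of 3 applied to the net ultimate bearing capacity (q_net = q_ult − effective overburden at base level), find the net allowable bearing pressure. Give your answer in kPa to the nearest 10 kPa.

q_all(net) ≈ 250 kPa

q = γ·D_f = 16.6 × 1.4 = 23.24 kPa.
c·N_c = 15.3 × 19.2 = 293.76 kPa
q·N_q = 23.24 × 9.5 = 220.78 kPa
0.5·γ·B·N_γ = 0.5 × 16.6 × 3.3 × 9.31 = 255 kPa
q_ult = 293.76 + 220.78 + 255 = 769.54 kPa.
Net ultimate: q_net = 769.54 − 23.24 = 746.3 kPa.
q_all(net) = 746.3 / 3 = 248.77 kPa.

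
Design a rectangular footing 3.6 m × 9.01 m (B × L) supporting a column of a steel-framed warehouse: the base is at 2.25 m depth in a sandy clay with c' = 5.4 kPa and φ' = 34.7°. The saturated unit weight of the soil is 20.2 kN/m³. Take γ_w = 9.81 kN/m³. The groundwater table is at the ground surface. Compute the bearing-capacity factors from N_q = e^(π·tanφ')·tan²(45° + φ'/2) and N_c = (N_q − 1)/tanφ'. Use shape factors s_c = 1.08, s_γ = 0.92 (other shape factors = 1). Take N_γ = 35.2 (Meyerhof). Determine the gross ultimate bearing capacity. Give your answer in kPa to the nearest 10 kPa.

q_ult ≈ 1620 kPa

tan34.7° = 0.6924, so N_q = e^(π×0.6924)·tan²(62.35°) = 8.805 × 3.643 = 32.08.
N_c = (32.08 − 1)/tan34.7° = 44.89.
With the water table at the surface the whole profile is submerged: γ' = 20.2 − 9.81 = 10.39 kN/m³, so q = γ'·D_f = 23.377 kPa; the same γ' applies in the ½γBN_γ term.
q_ult = c·N_c·s_c + q·N_q + 0.5·γ·B·N_γ·s_γ
     = 5.4 × 44.886 × 1.08 + 23.377 × 32.081 + 0.5 × 10.39 × 3.6 × 35.2 × 0.92
     = 261.78 + 749.97 + 605.65 = 1617.4 kPa.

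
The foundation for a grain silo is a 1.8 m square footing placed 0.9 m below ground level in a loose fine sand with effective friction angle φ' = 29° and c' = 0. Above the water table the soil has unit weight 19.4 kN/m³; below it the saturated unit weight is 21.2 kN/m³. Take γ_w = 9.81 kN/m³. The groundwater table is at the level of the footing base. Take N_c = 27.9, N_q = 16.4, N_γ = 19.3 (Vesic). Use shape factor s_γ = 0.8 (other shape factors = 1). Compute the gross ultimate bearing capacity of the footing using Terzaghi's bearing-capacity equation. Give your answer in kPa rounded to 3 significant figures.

q_ult ≈ 445 kPa

Overburden at base level: q = 19.4 × 0.9 = 17.46 kPa.
Below the base the soil is submerged, so the ½γBN_γ term uses γ' = 21.2 − 9.81 = 11.39 kN/m³.
Surcharge term q·N_q = 17.46 × 16.4 = 286.34 kPa; self-weight term 0.5·γ·B·N_γ·s_γ = 0.5 × 11.39 × 1.8 × 19.3 × 0.8 = 158.28 kPa.
q_ult = 286.34 + 158.28 = 444.62 kPa.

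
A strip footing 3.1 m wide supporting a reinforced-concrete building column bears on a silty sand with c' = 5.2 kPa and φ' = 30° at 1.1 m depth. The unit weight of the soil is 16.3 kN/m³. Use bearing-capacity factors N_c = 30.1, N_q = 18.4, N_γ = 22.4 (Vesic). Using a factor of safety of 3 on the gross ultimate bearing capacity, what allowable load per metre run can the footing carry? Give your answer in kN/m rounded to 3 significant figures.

≈ 1090 kN/m

q = γ·D_f = 16.3 × 1.1 = 17.93 kPa.
c·N_c = 5.2 × 30.1 = 156.52 kPa
q·N_q = 17.93 × 18.4 = 329.91 kPa
0.5·γ·B·N_γ = 0.5 × 16.3 × 3.1 × 22.4 = 565.94 kPa
q_ult = 156.52 + 329.91 + 565.94 = 1052.4 kPa.
Gross allowable pressure q_all = 1052.4 / 3 = 350.79 kPa.
Allowable wall load = q_all × B = 350.79 × 3.1 = 1087.4 kN per metre run.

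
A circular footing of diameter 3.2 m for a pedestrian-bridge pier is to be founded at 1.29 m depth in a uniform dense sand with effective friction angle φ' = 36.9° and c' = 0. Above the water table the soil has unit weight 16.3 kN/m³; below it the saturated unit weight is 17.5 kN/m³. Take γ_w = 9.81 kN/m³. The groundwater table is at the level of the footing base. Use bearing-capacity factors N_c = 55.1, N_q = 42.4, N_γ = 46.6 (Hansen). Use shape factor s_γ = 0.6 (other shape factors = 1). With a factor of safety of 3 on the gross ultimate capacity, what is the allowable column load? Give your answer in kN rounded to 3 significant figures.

Overburden at base level: q = 16.3 × 1.29 = 21.027 kPa.
Below the base the soil is submerged, so the ½γBN_γ term uses γ' = 17.5 − 9.81 = 7.69 kN/m³.
Surcharge term q·N_q = 21.027 × 42.4 = 891.54 kPa; self-weight term 0.5·γ·B·N_γ·s_γ = 0.5 × 7.69 × 3.2 × 46.6 × 0.6 = 344.02 kPa.
q_ult = 891.54 + 344.02 = 1235.6 kPa.
Gross allowable pressure q_all = 1235.6 / 3 = 411.85 kPa.
Footing area = 8.0425 m², so allowable column load = 411.85 × 8.0425 = 3312.3 kN.

P_all ≈ 3310 kN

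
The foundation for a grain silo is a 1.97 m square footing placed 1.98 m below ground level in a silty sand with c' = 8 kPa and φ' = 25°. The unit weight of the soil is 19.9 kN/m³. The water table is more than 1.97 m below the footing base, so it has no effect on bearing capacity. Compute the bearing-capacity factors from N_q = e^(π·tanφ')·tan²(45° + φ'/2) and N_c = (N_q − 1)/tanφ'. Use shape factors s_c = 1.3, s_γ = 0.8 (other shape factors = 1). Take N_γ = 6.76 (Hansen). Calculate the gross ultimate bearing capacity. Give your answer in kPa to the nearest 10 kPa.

q_ult ≈ 740 kPa

tan25° = 0.4663, so N_q = e^(π×0.4663)·tan²(57.5°) = 4.327 × 2.464 = 10.66.
N_c = (10.66 − 1)/tan25° = 20.72.
Effective surcharge at the founding depth q = γ·D_f = 19.9 × 1.98 = 39.402 kPa.
q_ult = c·N_c·s_c + q·N_q + 0.5·γ·B·N_γ·s_γ
     = 8 × 20.721 × 1.3 + 39.402 × 10.662 + 0.5 × 19.9 × 1.97 × 6.76 × 0.8
     = 215.49 + 420.11 + 106 = 741.61 kPa.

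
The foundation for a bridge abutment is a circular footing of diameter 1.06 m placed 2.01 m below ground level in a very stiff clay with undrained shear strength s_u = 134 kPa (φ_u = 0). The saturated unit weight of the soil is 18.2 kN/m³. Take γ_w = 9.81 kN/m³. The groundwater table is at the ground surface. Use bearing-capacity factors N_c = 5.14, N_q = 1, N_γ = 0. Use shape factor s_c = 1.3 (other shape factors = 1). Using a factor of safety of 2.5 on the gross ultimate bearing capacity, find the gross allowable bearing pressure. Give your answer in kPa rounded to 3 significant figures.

q_all ≈ 365 kPa

With the water table at the surface the whole profile is submerged: γ' = 18.2 − 9.81 = 8.39 kN/m³, so q = γ'·D_f = 16.864 kPa.
q_ult = c·N_c·s_c + q·N_q
     = 134 × 5.14 × 1.3 + 16.864 × 1
     = 895.39 + 16.864 = 912.25 kPa.
q_all = 912.25 / 2.5 = 364.9 kPa.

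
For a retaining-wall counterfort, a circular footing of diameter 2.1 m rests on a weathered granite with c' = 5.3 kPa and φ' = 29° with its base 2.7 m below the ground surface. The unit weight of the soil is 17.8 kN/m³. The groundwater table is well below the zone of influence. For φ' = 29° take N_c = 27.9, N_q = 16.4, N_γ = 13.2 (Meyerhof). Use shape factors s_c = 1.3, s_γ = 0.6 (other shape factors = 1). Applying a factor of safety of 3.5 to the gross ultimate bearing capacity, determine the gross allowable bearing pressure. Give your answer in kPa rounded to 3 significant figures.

q = γ·D_f = 17.8 × 2.7 = 48.06 kPa.
c·N_c·s_c = 5.3 × 27.9 × 1.3 = 192.23 kPa
q·N_q = 48.06 × 16.4 = 788.18 kPa
0.5·γ·B·N_γ·s_γ = 0.5 × 17.8 × 2.1 × 13.2 × 0.6 = 148.02 kPa
q_ult = 192.23 + 788.18 + 148.02 = 1128.4 kPa.
q_all = q_ult / FS = 1128.4 / 3.5 = 322.41 kPa.

q_all ≈ 322 kPa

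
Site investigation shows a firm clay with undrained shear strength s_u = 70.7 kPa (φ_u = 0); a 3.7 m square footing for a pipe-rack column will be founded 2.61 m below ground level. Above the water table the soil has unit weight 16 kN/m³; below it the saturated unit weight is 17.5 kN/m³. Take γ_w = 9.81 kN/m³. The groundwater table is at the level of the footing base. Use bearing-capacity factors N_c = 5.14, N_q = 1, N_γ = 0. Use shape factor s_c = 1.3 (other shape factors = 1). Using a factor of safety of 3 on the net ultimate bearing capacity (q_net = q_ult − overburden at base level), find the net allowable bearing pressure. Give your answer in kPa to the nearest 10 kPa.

q = γ·D_f = 16 × 2.61 = 41.76 kPa.
c·N_c·s_c = 70.7 × 5.14 × 1.3 = 472.42 kPa
q·N_q = 41.76 × 1 = 41.76 kPa
q_ult = 472.42 + 41.76 = 514.18 kPa.
q_net = 514.18 − 41.76 = 472.42 kPa.
q_all(net) = 472.42 / 3 = 157.47 kPa.

q_all(net) ≈ 160 kPa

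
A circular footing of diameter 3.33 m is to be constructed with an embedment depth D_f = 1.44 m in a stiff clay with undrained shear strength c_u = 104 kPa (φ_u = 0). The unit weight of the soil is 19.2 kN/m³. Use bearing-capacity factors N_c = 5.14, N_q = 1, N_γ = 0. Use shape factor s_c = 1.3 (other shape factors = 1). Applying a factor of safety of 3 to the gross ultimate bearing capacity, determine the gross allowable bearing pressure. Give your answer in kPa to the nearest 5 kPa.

q = γ·D_f = 19.2 × 1.44 = 27.648 kPa.
c·N_c·s_c = 104 × 5.14 × 1.3 = 694.93 kPa
q·N_q = 27.648 × 1 = 27.648 kPa
q_ult = 694.93 + 27.648 = 722.58 kPa.
q_all = q_ult / FS = 722.58 / 3 = 240.86 kPa.

q_all ≈ 240 kPa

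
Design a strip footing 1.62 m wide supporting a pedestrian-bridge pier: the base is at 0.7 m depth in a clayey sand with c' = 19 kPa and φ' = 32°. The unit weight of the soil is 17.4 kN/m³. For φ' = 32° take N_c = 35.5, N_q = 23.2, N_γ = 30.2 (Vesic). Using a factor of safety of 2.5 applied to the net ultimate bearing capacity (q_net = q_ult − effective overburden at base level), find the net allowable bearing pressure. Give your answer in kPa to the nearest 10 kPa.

q_all(net) ≈ 550 kPa

Overburden at base level: q = 17.4 × 0.7 = 12.18 kPa.
Cohesion term c·N_c = 19 × 35.5 = 674.5 kPa; surcharge term q·N_q = 12.18 × 23.2 = 282.58 kPa; self-weight term 0.5·γ·B·N_γ = 0.5 × 17.4 × 1.62 × 30.2 = 425.64 kPa.
q_ult = 674.5 + 282.58 + 425.64 = 1382.7 kPa.
Net ultimate: q_net = 1382.7 − 12.18 = 1370.5 kPa.
q_all(net) = 1370.5 / 2.5 = 548.21 kPa.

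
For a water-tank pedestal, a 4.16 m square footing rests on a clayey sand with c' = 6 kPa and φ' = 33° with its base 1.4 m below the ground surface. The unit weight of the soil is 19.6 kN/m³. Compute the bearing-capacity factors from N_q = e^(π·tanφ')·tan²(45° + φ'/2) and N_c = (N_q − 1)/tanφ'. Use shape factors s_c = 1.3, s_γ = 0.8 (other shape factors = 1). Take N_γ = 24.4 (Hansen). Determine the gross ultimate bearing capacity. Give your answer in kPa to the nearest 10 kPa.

tan33° = 0.6494, so N_q = e^(π×0.6494)·tan²(61.5°) = 7.692 × 3.392 = 26.09.
N_c = (26.09 − 1)/tan33° = 38.64.
Overburden at base level: q = 19.6 × 1.4 = 27.44 kPa.
Cohesion term c·N_c·s_c = 6 × 38.638 × 1.3 = 301.38 kPa; surcharge term q·N_q = 27.44 × 26.092 = 715.96 kPa; self-weight term 0.5·γ·B·N_γ·s_γ = 0.5 × 19.6 × 4.16 × 24.4 × 0.8 = 795.79 kPa.
q_ult = 301.38 + 715.96 + 795.79 = 1813.1 kPa.

q_ult ≈ 1810 kPa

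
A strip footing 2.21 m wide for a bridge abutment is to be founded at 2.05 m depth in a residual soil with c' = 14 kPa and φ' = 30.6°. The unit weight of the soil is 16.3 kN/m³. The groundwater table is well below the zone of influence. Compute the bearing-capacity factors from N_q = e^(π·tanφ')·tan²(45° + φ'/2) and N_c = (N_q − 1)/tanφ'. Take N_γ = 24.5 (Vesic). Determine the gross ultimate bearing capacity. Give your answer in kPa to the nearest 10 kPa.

q_ult ≈ 1540 kPa

tan30.6° = 0.5914, so N_q = e^(π×0.5914)·tan²(60.3°) = 6.41 × 3.074 = 19.7.
N_c = (19.7 − 1)/tan30.6° = 31.63.
Effective surcharge at the founding depth q = γ·D_f = 16.3 × 2.05 = 33.415 kPa.
q_ult = c·N_c + q·N_q + 0.5·γ·B·N_γ
     = 14 × 31.626 + 33.415 × 19.704 + 0.5 × 16.3 × 2.21 × 24.5
     = 442.77 + 658.4 + 441.28 = 1542.4 kPa.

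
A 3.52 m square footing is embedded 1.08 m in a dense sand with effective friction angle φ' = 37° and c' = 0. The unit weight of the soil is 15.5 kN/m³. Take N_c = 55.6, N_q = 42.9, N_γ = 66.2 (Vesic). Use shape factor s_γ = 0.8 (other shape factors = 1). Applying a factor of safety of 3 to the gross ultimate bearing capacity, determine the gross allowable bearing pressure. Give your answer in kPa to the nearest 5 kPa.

q_all ≈ 720 kPa

Effective surcharge at the founding depth q = γ·D_f = 15.5 × 1.08 = 16.74 kPa.
q_ult = q·N_q + 0.5·γ·B·N_γ·s_γ
     = 16.74 × 42.9 + 0.5 × 15.5 × 3.52 × 66.2 × 0.8
     = 718.15 + 1444.7 = 2162.9 kPa.
q_all = q_ult / FS = 2162.9 / 3 = 720.96 kPa.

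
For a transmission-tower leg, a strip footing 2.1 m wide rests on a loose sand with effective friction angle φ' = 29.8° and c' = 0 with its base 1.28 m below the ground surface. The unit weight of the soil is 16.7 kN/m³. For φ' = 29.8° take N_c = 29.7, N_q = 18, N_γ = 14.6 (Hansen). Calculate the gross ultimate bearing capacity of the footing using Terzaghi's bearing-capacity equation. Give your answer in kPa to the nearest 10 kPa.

q_ult ≈ 640 kPa

q = γ·D_f = 16.7 × 1.28 = 21.376 kPa.
q·N_q = 21.376 × 18 = 384.77 kPa
0.5·γ·B·N_γ = 0.5 × 16.7 × 2.1 × 14.6 = 256.01 kPa
q_ult = 384.77 + 256.01 = 640.78 kPa.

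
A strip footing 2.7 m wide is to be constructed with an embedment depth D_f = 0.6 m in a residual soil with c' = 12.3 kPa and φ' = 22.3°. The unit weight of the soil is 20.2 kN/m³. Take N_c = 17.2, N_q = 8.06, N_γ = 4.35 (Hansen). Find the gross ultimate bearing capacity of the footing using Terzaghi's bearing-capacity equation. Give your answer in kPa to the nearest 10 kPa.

q = γ·D_f = 20.2 × 0.6 = 12.12 kPa.
c·N_c = 12.3 × 17.2 = 211.56 kPa
q·N_q = 12.12 × 8.06 = 97.687 kPa
0.5·γ·B·N_γ = 0.5 × 20.2 × 2.7 × 4.35 = 118.62 kPa
q_ult = 211.56 + 97.687 + 118.62 = 427.87 kPa.

q_ult ≈ 430 kPa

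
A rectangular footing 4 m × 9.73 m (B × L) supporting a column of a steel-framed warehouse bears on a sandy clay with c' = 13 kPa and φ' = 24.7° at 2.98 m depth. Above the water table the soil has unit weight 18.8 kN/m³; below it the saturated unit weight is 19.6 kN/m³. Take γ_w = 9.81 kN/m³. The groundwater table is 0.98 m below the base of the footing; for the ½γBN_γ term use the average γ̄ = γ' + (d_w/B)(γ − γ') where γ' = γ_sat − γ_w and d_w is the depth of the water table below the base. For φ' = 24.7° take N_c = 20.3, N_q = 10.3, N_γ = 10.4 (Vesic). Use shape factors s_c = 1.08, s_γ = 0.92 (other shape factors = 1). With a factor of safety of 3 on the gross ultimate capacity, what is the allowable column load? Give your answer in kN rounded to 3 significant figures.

Effective surcharge at the founding depth q = γ·D_f = 18.8 × 2.98 = 56.024 kPa.
With d_w = 0.98 m < B, γ̄ = 9.79 + (0.98/4) × (18.8 − 9.79) = 11.997 kN/m³.
q_ult = c·N_c·s_c + q·N_q + 0.5·γ·B·N_γ·s_γ
     = 13 × 20.3 × 1.08 + 56.024 × 10.3 + 0.5 × 11.997 × 4 × 10.4 × 0.92
     = 285.01 + 577.05 + 229.58 = 1091.6 kPa.
Gross allowable pressure q_all = 1091.6 / 3 = 363.88 kPa.
Footing area = 38.92 m², so allowable column load = 363.88 × 38.92 = 14162 kN.

P_all ≈ 14200 kN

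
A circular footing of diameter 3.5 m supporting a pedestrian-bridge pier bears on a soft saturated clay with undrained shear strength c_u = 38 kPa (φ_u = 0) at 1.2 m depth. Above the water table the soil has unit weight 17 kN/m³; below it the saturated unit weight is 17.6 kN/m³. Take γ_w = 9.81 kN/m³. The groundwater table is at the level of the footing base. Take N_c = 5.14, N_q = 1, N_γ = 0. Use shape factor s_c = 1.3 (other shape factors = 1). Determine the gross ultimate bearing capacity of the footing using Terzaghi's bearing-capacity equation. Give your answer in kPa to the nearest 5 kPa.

Effective surcharge at the founding depth q = γ·D_f = 17 × 1.2 = 20.4 kPa.
q_ult = c·N_c·s_c + q·N_q
     = 38 × 5.14 × 1.3 + 20.4 × 1
     = 253.92 + 20.4 = 274.32 kPa.

q_ult ≈ 275 kPa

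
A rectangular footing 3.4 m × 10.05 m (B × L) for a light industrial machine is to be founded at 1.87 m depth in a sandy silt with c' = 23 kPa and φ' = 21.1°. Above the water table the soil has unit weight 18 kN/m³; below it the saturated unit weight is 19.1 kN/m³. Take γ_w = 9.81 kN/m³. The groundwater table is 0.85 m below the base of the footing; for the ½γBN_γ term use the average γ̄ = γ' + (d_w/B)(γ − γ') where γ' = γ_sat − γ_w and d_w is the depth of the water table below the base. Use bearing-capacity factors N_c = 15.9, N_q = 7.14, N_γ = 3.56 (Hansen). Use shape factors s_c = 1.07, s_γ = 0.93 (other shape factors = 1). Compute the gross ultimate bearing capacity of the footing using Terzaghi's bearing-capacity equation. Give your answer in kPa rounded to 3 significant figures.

q_ult ≈ 696 kPa

Overburden at base level: q = 18 × 1.87 = 33.66 kPa.
The water table is 0.85 m below the base (< B = 3.4 m), so the ½γBN_γ term uses γ̄ = γ' + (d_w/B)(γ − γ') = 9.29 + (0.85/3.4)(18 − 9.29) = 11.468 kN/m³.
Cohesion term c·N_c·s_c = 23 × 15.9 × 1.07 = 391.3 kPa; surcharge term q·N_q = 33.66 × 7.14 = 240.33 kPa; self-weight term 0.5·γ·B·N_γ·s_γ = 0.5 × 11.468 × 3.4 × 3.56 × 0.93 = 64.543 kPa.
q_ult = 391.3 + 240.33 + 64.543 = 696.17 kPa.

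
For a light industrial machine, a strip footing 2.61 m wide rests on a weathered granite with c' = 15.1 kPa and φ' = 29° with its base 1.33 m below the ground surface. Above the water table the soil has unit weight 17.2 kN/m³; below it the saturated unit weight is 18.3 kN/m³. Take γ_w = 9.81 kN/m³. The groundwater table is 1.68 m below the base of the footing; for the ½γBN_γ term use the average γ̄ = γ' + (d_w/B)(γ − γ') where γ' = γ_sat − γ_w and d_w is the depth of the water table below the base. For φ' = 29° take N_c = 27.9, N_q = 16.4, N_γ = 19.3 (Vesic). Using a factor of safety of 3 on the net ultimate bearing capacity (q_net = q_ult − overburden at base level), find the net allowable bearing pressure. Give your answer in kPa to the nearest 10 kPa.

q_all(net) ≈ 380 kPa

Effective surcharge at the founding depth q = γ·D_f = 17.2 × 1.33 = 22.876 kPa.
With d_w = 1.68 m < B, γ̄ = 8.49 + (1.68/2.61) × (17.2 − 8.49) = 14.096 kN/m³.
q_ult = c·N_c + q·N_q + 0.5·γ·B·N_γ
     = 15.1 × 27.9 + 22.876 × 16.4 + 0.5 × 14.096 × 2.61 × 19.3
     = 421.29 + 375.17 + 355.04 = 1151.5 kPa.
q_net = 1151.5 − 22.876 = 1128.6 kPa.
q_all(net) = 1128.6 / 3 = 376.21 kPa.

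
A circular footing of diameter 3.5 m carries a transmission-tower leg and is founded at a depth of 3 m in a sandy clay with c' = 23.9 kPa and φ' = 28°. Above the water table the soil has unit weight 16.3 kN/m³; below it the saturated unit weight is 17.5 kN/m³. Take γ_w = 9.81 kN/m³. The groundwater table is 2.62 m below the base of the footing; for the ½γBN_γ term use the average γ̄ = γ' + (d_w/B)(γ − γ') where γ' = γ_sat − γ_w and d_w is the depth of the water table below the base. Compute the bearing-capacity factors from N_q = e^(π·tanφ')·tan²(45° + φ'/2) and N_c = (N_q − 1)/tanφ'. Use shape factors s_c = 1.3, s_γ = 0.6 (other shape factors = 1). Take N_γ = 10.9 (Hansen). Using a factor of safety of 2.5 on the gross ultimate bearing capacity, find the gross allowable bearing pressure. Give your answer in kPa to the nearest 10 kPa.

N_q = e^(π·tan28°)·tan²(59°) = 14.72; N_c = (N_q − 1)/tanφ' = 25.8.
Effective surcharge at the founding depth q = γ·D_f = 16.3 × 3 = 48.9 kPa.
With d_w = 2.62 m < B, γ̄ = 7.69 + (2.62/3.5) × (16.3 − 7.69) = 14.135 kN/m³.
q_ult = c·N_c·s_c + q·N_q + 0.5·γ·B·N_γ·s_γ
     = 23.9 × 25.803 × 1.3 + 48.9 × 14.72 + 0.5 × 14.135 × 3.5 × 10.9 × 0.6
     = 801.71 + 719.8 + 161.78 = 1683.3 kPa.
q_all = 1683.3 / 2.5 = 673.32 kPa.

q_all ≈ 670 kPa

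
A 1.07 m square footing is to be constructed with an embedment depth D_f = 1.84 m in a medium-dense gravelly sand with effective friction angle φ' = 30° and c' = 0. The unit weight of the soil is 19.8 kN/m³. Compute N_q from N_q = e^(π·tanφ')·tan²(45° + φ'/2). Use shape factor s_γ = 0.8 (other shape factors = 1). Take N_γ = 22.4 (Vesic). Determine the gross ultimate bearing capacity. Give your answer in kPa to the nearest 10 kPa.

q_ult ≈ 860 kPa

tan30° = 0.5774, so N_q = e^(π×0.5774)·tan²(60°) = 6.134 × 3.0 = 18.4.
Effective surcharge at the founding depth q = γ·D_f = 19.8 × 1.84 = 36.432 kPa.
q_ult = q·N_q + 0.5·γ·B·N_γ·s_γ
     = 36.432 × 18.401 + 0.5 × 19.8 × 1.07 × 22.4 × 0.8
     = 670.39 + 189.83 = 860.22 kPa.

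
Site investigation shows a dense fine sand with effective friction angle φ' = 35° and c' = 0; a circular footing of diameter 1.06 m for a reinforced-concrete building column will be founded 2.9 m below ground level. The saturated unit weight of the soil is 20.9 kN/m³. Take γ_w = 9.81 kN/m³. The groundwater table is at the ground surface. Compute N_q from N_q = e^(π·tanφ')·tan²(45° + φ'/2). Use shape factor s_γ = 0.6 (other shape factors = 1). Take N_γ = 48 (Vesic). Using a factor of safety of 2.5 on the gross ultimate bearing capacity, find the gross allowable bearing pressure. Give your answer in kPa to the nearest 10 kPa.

q_all ≈ 500 kPa

N_q = e^(π·tan35°)·tan²(62.5°) = 33.3.
γ' = 20.9 − 9.81 = 11.09 kN/m³ (submerged throughout). q = 11.09 × 2.9 = 32.161 kPa; the same γ' applies in the ½γBN_γ term.
q·N_q = 32.161 × 33.296 = 1070.8 kPa
0.5·γ·B·N_γ·s_γ = 0.5 × 11.09 × 1.06 × 48 × 0.6 = 169.28 kPa
q_ult = 1070.8 + 169.28 = 1240.1 kPa.
q_all = 1240.1 / 2.5 = 496.05 kPa.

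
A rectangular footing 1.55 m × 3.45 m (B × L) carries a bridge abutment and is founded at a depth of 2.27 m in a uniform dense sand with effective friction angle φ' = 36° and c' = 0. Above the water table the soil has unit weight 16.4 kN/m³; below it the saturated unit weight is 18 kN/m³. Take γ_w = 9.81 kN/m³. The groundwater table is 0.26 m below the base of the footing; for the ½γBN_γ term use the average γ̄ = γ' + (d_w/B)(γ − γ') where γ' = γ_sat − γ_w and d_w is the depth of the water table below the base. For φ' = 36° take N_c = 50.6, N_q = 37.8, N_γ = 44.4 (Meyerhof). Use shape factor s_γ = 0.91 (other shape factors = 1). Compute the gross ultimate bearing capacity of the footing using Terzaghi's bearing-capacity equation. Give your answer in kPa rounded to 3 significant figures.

Effective surcharge at the founding depth q = γ·D_f = 16.4 × 2.27 = 37.228 kPa.
With d_w = 0.26 m < B, γ̄ = 8.19 + (0.26/1.55) × (16.4 − 8.19) = 9.5672 kN/m³.
q_ult = q·N_q + 0.5·γ·B·N_γ·s_γ
     = 37.228 × 37.8 + 0.5 × 9.5672 × 1.55 × 44.4 × 0.91
     = 1407.2 + 299.58 = 1706.8 kPa.

q_ult ≈ 1710 kPa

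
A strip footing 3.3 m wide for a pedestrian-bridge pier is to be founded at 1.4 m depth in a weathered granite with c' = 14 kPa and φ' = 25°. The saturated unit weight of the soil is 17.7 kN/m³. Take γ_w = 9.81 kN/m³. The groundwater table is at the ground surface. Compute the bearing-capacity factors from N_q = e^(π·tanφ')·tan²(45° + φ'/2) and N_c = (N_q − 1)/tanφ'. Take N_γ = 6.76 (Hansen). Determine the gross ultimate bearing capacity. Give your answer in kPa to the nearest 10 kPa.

tan25° = 0.4663, so N_q = e^(π×0.4663)·tan²(57.5°) = 4.327 × 2.464 = 10.66.
N_c = (10.66 − 1)/tan25° = 20.72.
With the water table at the surface the whole profile is submerged: γ' = 17.7 − 9.81 = 7.89 kN/m³, so q = γ'·D_f = 11.046 kPa; the same γ' applies in the ½γBN_γ term.
q_ult = c·N_c + q·N_q + 0.5·γ·B·N_γ
     = 14 × 20.721 + 11.046 × 10.662 + 0.5 × 7.89 × 3.3 × 6.76
     = 290.09 + 117.77 + 88.005 = 495.87 kPa.

q_ult ≈ 500 kPa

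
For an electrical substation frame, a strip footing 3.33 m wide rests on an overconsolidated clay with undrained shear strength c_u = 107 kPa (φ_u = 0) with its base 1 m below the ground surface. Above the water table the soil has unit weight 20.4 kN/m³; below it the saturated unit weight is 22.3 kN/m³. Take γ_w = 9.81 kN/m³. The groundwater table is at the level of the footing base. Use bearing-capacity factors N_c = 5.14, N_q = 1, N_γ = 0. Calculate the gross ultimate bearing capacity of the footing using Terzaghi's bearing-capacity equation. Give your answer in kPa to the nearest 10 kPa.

q_ult ≈ 570 kPa

q = γ·D_f = 20.4 × 1 = 20.4 kPa.
c·N_c = 107 × 5.14 = 549.98 kPa
q·N_q = 20.4 × 1 = 20.4 kPa
q_ult = 549.98 + 20.4 = 570.38 kPa.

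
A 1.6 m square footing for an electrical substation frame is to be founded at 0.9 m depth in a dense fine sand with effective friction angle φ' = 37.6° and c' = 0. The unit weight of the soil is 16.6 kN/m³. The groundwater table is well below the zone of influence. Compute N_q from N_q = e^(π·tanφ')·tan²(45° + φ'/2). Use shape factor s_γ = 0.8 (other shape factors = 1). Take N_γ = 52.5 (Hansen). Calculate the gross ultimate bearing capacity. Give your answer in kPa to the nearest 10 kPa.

q_ult ≈ 1250 kPa

tan37.6° = 0.7701, so N_q = e^(π×0.7701)·tan²(63.8°) = 11.239 × 4.13 = 46.42.
q = γ·D_f = 16.6 × 0.9 = 14.94 kPa.
q·N_q = 14.94 × 46.417 = 693.46 kPa
0.5·γ·B·N_γ·s_γ = 0.5 × 16.6 × 1.6 × 52.5 × 0.8 = 557.76 kPa
q_ult = 693.46 + 557.76 = 1251.2 kPa.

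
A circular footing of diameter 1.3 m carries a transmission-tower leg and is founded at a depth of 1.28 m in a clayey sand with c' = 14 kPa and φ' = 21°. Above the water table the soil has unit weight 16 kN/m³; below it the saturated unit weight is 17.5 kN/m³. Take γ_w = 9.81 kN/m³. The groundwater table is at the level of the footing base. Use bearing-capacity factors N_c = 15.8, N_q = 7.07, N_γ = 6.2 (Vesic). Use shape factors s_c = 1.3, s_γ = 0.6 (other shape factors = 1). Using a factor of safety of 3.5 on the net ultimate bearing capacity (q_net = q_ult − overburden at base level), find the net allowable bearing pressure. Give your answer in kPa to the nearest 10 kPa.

q_all(net) ≈ 120 kPa

q = γ·D_f = 16 × 1.28 = 20.48 kPa.
For the ½γBN_γ term take γ' = 17.5 − 9.81 = 7.69 kN/m³ (soil below base is submerged).
c·N_c·s_c = 14 × 15.8 × 1.3 = 287.56 kPa
q·N_q = 20.48 × 7.07 = 144.79 kPa
0.5·γ·B·N_γ·s_γ = 0.5 × 7.69 × 1.3 × 6.2 × 0.6 = 18.594 kPa
q_ult = 287.56 + 144.79 + 18.594 = 450.95 kPa.
q_net = 450.95 − 20.48 = 430.47 kPa.
q_all(net) = 430.47 / 3.5 = 122.99 kPa.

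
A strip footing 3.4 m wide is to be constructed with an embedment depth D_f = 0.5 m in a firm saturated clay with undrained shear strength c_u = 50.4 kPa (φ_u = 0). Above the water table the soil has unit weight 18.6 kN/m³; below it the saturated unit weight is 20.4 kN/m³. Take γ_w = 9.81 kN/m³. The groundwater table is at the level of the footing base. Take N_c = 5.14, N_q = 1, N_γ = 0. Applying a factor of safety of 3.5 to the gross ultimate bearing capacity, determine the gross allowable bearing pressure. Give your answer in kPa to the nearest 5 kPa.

Overburden at base level: q = 18.6 × 0.5 = 9.3 kPa.
Cohesion term c·N_c = 50.4 × 5.14 = 259.06 kPa; surcharge term q·N_q = 9.3 × 1 = 9.3 kPa.
q_ult = 259.06 + 9.3 = 268.36 kPa.
q_all = q_ult / FS = 268.36 / 3.5 = 76.673 kPa.

q_all ≈ 75 kPa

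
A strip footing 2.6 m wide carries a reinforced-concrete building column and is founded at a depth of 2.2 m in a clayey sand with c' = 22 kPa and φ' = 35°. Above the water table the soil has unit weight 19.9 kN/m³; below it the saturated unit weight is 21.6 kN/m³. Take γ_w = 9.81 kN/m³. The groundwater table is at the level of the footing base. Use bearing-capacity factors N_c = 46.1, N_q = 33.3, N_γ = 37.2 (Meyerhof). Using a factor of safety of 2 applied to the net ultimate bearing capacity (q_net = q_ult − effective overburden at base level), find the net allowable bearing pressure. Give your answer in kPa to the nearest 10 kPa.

q_all(net) ≈ 1500 kPa

Effective surcharge at the founding depth q = γ·D_f = 19.9 × 2.2 = 43.78 kPa.
The water table coincides with the base, so in the self-weight term γ → γ' = 11.79 kN/m³.
q_ult = c·N_c + q·N_q + 0.5·γ·B·N_γ
     = 22 × 46.1 + 43.78 × 33.3 + 0.5 × 11.79 × 2.6 × 37.2
     = 1014.2 + 1457.9 + 570.16 = 3042.2 kPa.
Net ultimate: q_net = 3042.2 − 43.78 = 2998.5 kPa.
q_all(net) = 2998.5 / 2 = 1499.2 kPa.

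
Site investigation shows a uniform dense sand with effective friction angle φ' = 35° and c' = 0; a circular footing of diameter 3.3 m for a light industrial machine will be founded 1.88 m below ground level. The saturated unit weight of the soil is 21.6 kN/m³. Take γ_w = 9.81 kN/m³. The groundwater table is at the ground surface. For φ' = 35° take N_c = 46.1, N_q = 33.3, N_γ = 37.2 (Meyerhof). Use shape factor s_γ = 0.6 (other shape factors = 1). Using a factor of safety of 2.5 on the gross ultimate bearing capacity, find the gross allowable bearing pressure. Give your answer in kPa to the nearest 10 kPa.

q_all ≈ 470 kPa

With the water table at the surface the whole profile is submerged: γ' = 21.6 − 9.81 = 11.79 kN/m³, so q = γ'·D_f = 22.165 kPa; the same γ' applies in the ½γBN_γ term.
q_ult = q·N_q + 0.5·γ·B·N_γ·s_γ
     = 22.165 × 33.3 + 0.5 × 11.79 × 3.3 × 37.2 × 0.6
     = 738.1 + 434.2 = 1172.3 kPa.
q_all = 1172.3 / 2.5 = 468.92 kPa.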